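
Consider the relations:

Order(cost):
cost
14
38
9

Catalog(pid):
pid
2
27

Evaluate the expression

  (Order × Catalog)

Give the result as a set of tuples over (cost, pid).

{(14, 2), (14, 27), (38, 2), (38, 27), (9, 2), (9, 27)}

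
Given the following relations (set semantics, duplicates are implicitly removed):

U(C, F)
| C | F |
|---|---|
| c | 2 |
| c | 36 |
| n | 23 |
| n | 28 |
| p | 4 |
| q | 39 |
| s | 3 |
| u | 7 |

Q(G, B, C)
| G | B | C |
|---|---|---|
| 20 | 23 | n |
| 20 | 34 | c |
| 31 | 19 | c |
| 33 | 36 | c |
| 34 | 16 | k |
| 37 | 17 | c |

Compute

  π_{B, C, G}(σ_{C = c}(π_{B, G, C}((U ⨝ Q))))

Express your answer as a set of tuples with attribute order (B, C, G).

{(17, c, 37), (19, c, 31), (34, c, 20), (36, c, 33)}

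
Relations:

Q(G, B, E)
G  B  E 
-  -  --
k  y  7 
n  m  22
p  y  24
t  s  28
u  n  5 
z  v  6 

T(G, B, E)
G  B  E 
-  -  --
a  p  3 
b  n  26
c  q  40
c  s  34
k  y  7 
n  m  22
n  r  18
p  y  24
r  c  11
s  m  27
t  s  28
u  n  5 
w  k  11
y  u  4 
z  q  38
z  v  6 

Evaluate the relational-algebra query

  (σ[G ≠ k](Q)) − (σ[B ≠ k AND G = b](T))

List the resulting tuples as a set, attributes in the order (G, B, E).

Apply σ_{G ≠ k}; surviving tuples: {(n, m, 22), (p, y, 24), (t, s, 28), (u, n, 5), (z, v, 6)}
Apply σ_{B ≠ k AND G = b}; surviving tuples: {(b, n, 26)}
Set difference of the two operands is {(n, m, 22), (p, y, 24), (t, s, 28), (u, n, 5), (z, v, 6)}.

{(n, m, 22), (p, y, 24), (t, s, 28), (u, n, 5), (z, v, 6)}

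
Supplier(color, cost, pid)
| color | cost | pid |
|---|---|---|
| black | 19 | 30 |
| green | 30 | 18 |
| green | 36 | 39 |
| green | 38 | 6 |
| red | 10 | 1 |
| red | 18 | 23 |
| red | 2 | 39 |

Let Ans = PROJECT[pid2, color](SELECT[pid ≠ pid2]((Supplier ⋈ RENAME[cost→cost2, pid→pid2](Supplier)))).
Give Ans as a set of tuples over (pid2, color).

{(1, red), (18, green), (23, red), (39, green), (39, red), (6, green)}

ρ[cost→cost2, pid→pid2]: schema becomes (color, cost2, pid2); tuples unchanged.
Natural join on color: {(black, 19, 30, 19, 30), (green, 30, 18, 30, 18), (green, 30, 18, 36, 39), (green, 30, 18, 38, 6), (green, 36, 39, 30, 18), (green, 36, 39, 36, 39), (green, 36, 39, 38, 6), (green, 38, 6, 30, 18), (green, 38, 6, 36, 39), (green, 38, 6, 38, 6), (red, 10, 1, 10, 1), (red, 10, 1, 18, 23), (red, 10, 1, 2, 39), (red, 18, 23, 10, 1), (red, 18, 23, 18, 23), (red, 18, 23, 2, 39), (red, 2, 39, 10, 1), (red, 2, 39, 18, 23), (red, 2, 39, 2, 39)}
Apply σ_{pid ≠ pid2}; surviving tuples: {(green, 30, 18, 36, 39), (green, 30, 18, 38, 6), (green, 36, 39, 30, 18), (green, 36, 39, 38, 6), (green, 38, 6, 30, 18), (green, 38, 6, 36, 39), (red, 10, 1, 18, 23), (red, 10, 1, 2, 39), (red, 18, 23, 10, 1), (red, 18, 23, 2, 39), (red, 2, 39, 10, 1), (red, 2, 39, 18, 23)}
π[pid2, color]: project onto (pid2, color) (6 duplicate(s) eliminated) → {(1, red), (18, green), (23, red), (39, green), (39, red), (6, green)}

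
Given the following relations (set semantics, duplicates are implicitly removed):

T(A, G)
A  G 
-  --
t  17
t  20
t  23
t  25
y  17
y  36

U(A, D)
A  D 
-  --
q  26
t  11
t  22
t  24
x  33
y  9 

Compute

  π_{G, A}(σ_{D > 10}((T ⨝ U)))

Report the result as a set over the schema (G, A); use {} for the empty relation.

{(17, t), (20, t), (23, t), (25, t)}

Joining T and U on A yields {(t, 17, 11), (t, 17, 22), (t, 17, 24), (t, 20, 11), (t, 20, 22), (t, 20, 24), (t, 23, 11), (t, 23, 22), (t, 23, 24), (t, 25, 11), (t, 25, 22), (t, 25, 24), (y, 17, 9), (y, 36, 9)}.
σ[D > 10]: keep tuples satisfying D > 10 → {(t, 17, 11), (t, 17, 22), (t, 17, 24), (t, 20, 11), (t, 20, 22), (t, 20, 24), (t, 23, 11), (t, 23, 22), (t, 23, 24), (t, 25, 11), (t, 25, 22), (t, 25, 24)}
Projecting to G, A (8 duplicate(s) eliminated): {(17, t), (20, t), (23, t), (25, t)}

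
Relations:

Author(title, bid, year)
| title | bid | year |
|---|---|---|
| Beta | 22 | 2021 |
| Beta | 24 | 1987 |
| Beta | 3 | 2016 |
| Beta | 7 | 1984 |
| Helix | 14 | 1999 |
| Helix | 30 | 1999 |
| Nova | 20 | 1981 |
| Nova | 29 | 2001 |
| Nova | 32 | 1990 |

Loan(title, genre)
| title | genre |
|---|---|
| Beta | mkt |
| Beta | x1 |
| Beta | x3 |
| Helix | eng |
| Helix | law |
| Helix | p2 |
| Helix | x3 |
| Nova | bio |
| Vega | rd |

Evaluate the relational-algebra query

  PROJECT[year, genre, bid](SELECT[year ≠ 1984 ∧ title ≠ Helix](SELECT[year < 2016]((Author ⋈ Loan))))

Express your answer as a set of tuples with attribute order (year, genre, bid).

{(1981, bio, 20), (1987, mkt, 24), (1987, x1, 24), (1987, x3, 24), (1990, bio, 32), (2001, bio, 29)}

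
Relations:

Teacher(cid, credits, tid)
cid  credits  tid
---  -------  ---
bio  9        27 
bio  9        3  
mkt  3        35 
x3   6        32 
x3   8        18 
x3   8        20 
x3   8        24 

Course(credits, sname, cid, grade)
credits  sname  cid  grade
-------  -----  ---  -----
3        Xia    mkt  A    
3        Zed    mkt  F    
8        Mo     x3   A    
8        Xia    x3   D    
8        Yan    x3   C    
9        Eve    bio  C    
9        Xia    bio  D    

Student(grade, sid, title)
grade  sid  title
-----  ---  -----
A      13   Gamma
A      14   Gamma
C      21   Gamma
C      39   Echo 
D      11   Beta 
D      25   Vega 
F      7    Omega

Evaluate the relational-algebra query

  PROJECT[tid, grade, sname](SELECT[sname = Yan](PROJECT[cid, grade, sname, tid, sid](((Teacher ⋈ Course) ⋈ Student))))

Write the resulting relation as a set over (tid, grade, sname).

Teacher ⋈ Course (natural join on cid, credits): {(bio, 9, 27, Eve, C), (bio, 9, 27, Xia, D), (bio, 9, 3, Eve, C), (bio, 9, 3, Xia, D), (mkt, 3, 35, Xia, A), (mkt, 3, 35, Zed, F), (x3, 8, 18, Mo, A), (x3, 8, 18, Xia, D), (x3, 8, 18, Yan, C), (x3, 8, 20, Mo, A), (x3, 8, 20, Xia, D), (x3, 8, 20, Yan, C), (x3, 8, 24, Mo, A), (x3, 8, 24, Xia, D), (x3, 8, 24, Yan, C)}
(Teacher ⋈ Course) ⋈ Student (natural join on grade): {(bio, 9, 27, Eve, C, 21, Gamma), (bio, 9, 27, Eve, C, 39, Echo), (bio, 9, 27, Xia, D, 11, Beta), (bio, 9, 27, Xia, D, 25, Vega), (bio, 9, 3, Eve, C, 21, Gamma), (bio, 9, 3, Eve, C, 39, Echo), (bio, 9, 3, Xia, D, 11, Beta), (bio, 9, 3, Xia, D, 25, Vega), (mkt, 3, 35, Xia, A, 13, Gamma), (mkt, 3, 35, Xia, A, 14, Gamma), (mkt, 3, 35, Zed, F, 7, Omega), (x3, 8, 18, Mo, A, 13, Gamma), (x3, 8, 18, Mo, A, 14, Gamma), (x3, 8, 18, Xia, D, 11, Beta), (x3, 8, 18, Xia, D, 25, Vega), (x3, 8, 18, Yan, C, 21, Gamma), (x3, 8, 18, Yan, C, 39, Echo), (x3, 8, 20, Mo, A, 13, Gamma), (x3, 8, 20, Mo, A, 14, Gamma), (x3, 8, 20, Xia, D, 11, Beta), (x3, 8, 20, Xia, D, 25, Vega), (x3, 8, 20, Yan, C, 21, Gamma), (x3, 8, 20, Yan, C, 39, Echo), (x3, 8, 24, Mo, A, 13, Gamma), (x3, 8, 24, Mo, A, 14, Gamma), (x3, 8, 24, Xia, D, 11, Beta), (x3, 8, 24, Xia, D, 25, Vega), (x3, 8, 24, Yan, C, 21, Gamma), (x3, 8, 24, Yan, C, 39, Echo)}
Keep only column(s) cid, grade, sname, tid, sid: {(bio, C, Eve, 27, 21), (bio, C, Eve, 27, 39), (bio, C, Eve, 3, 21), (bio, C, Eve, 3, 39), (bio, D, Xia, 27, 11), (bio, D, Xia, 27, 25), (bio, D, Xia, 3, 11), (bio, D, Xia, 3, 25), (mkt, A, Xia, 35, 13), (mkt, A, Xia, 35, 14), (mkt, F, Zed, 35, 7), (x3, A, Mo, 18, 13), (x3, A, Mo, 18, 14), (x3, A, Mo, 20, 13), (x3, A, Mo, 20, 14), (x3, A, Mo, 24, 13), (x3, A, Mo, 24, 14), (x3, C, Yan, 18, 21), (x3, C, Yan, 18, 39), (x3, C, Yan, 20, 21), (x3, C, Yan, 20, 39), (x3, C, Yan, 24, 21), (x3, C, Yan, 24, 39), (x3, D, Xia, 18, 11), (x3, D, Xia, 18, 25), (x3, D, Xia, 20, 11), (x3, D, Xia, 20, 25), (x3, D, Xia, 24, 11), (x3, D, Xia, 24, 25)}
Apply σ_{sname = Yan}; surviving tuples: {(x3, C, Yan, 18, 21), (x3, C, Yan, 18, 39), (x3, C, Yan, 20, 21), (x3, C, Yan, 20, 39), (x3, C, Yan, 24, 21), (x3, C, Yan, 24, 39)}
Keep only column(s) tid, grade, sname (3 duplicate(s) eliminated): {(18, C, Yan), (20, C, Yan), (24, C, Yan)}

{(18, C, Yan), (20, C, Yan), (24, C, Yan)}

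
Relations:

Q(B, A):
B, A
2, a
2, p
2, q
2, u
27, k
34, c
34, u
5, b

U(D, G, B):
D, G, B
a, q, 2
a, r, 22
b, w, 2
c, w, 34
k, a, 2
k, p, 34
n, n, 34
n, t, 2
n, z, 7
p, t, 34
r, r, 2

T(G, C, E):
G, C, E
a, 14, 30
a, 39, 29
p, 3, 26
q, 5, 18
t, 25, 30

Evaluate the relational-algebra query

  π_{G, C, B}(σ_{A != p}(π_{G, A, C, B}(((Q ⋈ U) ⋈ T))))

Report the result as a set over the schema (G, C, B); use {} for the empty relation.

Q ⋈ U (natural join on B): {(2, a, a, q), (2, a, b, w), (2, a, k, a), (2, a, n, t), (2, a, r, r), (2, p, a, q), (2, p, b, w), (2, p, k, a), (2, p, n, t), (2, p, r, r), (2, q, a, q), (2, q, b, w), (2, q, k, a), (2, q, n, t), (2, q, r, r), (2, u, a, q), (2, u, b, w), (2, u, k, a), (2, u, n, t), (2, u, r, r), (34, c, c, w), (34, c, k, p), (34, c, n, n), (34, c, p, t), (34, u, c, w), (34, u, k, p), (34, u, n, n), (34, u, p, t)}
(Q ⋈ U) ⋈ T (natural join on G): {(2, a, a, q, 5, 18), (2, a, k, a, 14, 30), (2, a, k, a, 39, 29), (2, a, n, t, 25, 30), (2, p, a, q, 5, 18), (2, p, k, a, 14, 30), (2, p, k, a, 39, 29), (2, p, n, t, 25, 30), (2, q, a, q, 5, 18), (2, q, k, a, 14, 30), (2, q, k, a, 39, 29), (2, q, n, t, 25, 30), (2, u, a, q, 5, 18), (2, u, k, a, 14, 30), (2, u, k, a, 39, 29), (2, u, n, t, 25, 30), (34, c, k, p, 3, 26), (34, c, p, t, 25, 30), (34, u, k, p, 3, 26), (34, u, p, t, 25, 30)}
Keep only column(s) G, A, C, B: {(a, a, 14, 2), (a, a, 39, 2), (a, p, 14, 2), (a, p, 39, 2), (a, q, 14, 2), (a, q, 39, 2), (a, u, 14, 2), (a, u, 39, 2), (p, c, 3, 34), (p, u, 3, 34), (q, a, 5, 2), (q, p, 5, 2), (q, q, 5, 2), (q, u, 5, 2), (t, a, 25, 2), (t, c, 25, 34), (t, p, 25, 2), (t, q, 25, 2), (t, u, 25, 2), (t, u, 25, 34)}
Filtering on A != p leaves {(a, a, 14, 2), (a, a, 39, 2), (a, q, 14, 2), (a, q, 39, 2), (a, u, 14, 2), (a, u, 39, 2), (p, c, 3, 34), (p, u, 3, 34), (q, a, 5, 2), (q, q, 5, 2), (q, u, 5, 2), (t, a, 25, 2), (t, c, 25, 34), (t, q, 25, 2), (t, u, 25, 2), (t, u, 25, 34)}.
Keep only column(s) G, C, B (10 duplicate(s) eliminated): {(a, 14, 2), (a, 39, 2), (p, 3, 34), (q, 5, 2), (t, 25, 2), (t, 25, 34)}

{(a, 14, 2), (a, 39, 2), (p, 3, 34), (q, 5, 2), (t, 25, 2), (t, 25, 34)}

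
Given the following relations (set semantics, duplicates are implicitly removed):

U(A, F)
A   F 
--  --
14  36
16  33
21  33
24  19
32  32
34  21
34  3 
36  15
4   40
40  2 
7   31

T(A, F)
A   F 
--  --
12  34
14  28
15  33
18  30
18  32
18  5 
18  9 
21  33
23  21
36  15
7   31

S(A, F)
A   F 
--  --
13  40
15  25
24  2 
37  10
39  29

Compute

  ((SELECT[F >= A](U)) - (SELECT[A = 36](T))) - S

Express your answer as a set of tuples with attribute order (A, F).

Selection F >= A: {(14, 36), (16, 33), (21, 33), (32, 32), (4, 40), (7, 31)}
Selection A = 36: {(36, 15)}
Difference: {(14, 36), (16, 33), (21, 33), (32, 32), (4, 40), (7, 31)} with {(36, 15)} → {(14, 36), (16, 33), (21, 33), (32, 32), (4, 40), (7, 31)}
Difference: {(14, 36), (16, 33), (21, 33), (32, 32), (4, 40), (7, 31)} with {(13, 40), (15, 25), (24, 2), (37, 10), (39, 29)} → {(14, 36), (16, 33), (21, 33), (32, 32), (4, 40), (7, 31)}

{(14, 36), (16, 33), (21, 33), (32, 32), (4, 40), (7, 31)}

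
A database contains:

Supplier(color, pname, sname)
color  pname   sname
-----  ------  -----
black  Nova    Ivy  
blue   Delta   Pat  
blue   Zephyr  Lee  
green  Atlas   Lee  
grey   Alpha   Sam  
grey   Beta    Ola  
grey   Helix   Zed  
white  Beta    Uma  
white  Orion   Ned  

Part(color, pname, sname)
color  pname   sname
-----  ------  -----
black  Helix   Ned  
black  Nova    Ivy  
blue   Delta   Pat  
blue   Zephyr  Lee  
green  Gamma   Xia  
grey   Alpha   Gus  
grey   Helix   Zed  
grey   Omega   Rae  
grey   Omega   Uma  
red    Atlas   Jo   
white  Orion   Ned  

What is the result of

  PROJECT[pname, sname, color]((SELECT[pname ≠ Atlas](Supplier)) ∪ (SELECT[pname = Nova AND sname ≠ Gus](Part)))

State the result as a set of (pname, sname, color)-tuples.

σ[pname ≠ Atlas]: keep tuples satisfying pname ≠ Atlas → {(black, Nova, Ivy), (blue, Delta, Pat), (blue, Zephyr, Lee), (grey, Alpha, Sam), (grey, Beta, Ola), (grey, Helix, Zed), (white, Beta, Uma), (white, Orion, Ned)}
σ[pname = Nova AND sname ≠ Gus]: keep tuples satisfying pname = Nova AND sname ≠ Gus → {(black, Nova, Ivy)}
Set union of the two operands is {(black, Nova, Ivy), (blue, Delta, Pat), (blue, Zephyr, Lee), (grey, Alpha, Sam), (grey, Beta, Ola), (grey, Helix, Zed), (white, Beta, Uma), (white, Orion, Ned)}.
π_{pname, sname, color} gives {(Alpha, Sam, grey), (Beta, Ola, grey), (Beta, Uma, white), (Delta, Pat, blue), (Helix, Zed, grey), (Nova, Ivy, black), (Orion, Ned, white), (Zephyr, Lee, blue)}.

{(Alpha, Sam, grey), (Beta, Ola, grey), (Beta, Uma, white), (Delta, Pat, blue), (Helix, Zed, grey), (Nova, Ivy, black), (Orion, Ned, white), (Zephyr, Lee, blue)}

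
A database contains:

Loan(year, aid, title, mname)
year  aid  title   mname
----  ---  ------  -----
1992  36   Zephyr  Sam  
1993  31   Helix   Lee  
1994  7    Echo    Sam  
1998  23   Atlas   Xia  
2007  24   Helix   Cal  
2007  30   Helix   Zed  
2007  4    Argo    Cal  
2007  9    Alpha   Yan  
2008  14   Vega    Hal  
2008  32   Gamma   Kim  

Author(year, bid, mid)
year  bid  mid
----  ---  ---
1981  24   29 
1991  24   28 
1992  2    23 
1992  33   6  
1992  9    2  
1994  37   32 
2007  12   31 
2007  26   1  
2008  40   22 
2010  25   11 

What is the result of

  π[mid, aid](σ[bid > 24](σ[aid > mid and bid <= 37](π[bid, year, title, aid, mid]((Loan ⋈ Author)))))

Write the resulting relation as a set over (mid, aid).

{(1, 24), (1, 30), (1, 4), (1, 9), (6, 36)}

Natural join on year: {(1992, 36, Zephyr, Sam, 2, 23), (1992, 36, Zephyr, Sam, 33, 6), (1992, 36, Zephyr, Sam, 9, 2), (1994, 7, Echo, Sam, 37, 32), (2007, 24, Helix, Cal, 12, 31), (2007, 24, Helix, Cal, 26, 1), (2007, 30, Helix, Zed, 12, 31), (2007, 30, Helix, Zed, 26, 1), (2007, 4, Argo, Cal, 12, 31), (2007, 4, Argo, Cal, 26, 1), (2007, 9, Alpha, Yan, 12, 31), (2007, 9, Alpha, Yan, 26, 1), (2008, 14, Vega, Hal, 40, 22), (2008, 32, Gamma, Kim, 40, 22)}
Projecting to bid, year, title, aid, mid: {(12, 2007, Alpha, 9, 31), (12, 2007, Argo, 4, 31), (12, 2007, Helix, 24, 31), (12, 2007, Helix, 30, 31), (2, 1992, Zephyr, 36, 23), (26, 2007, Alpha, 9, 1), (26, 2007, Argo, 4, 1), (26, 2007, Helix, 24, 1), (26, 2007, Helix, 30, 1), (33, 1992, Zephyr, 36, 6), (37, 1994, Echo, 7, 32), (40, 2008, Gamma, 32, 22), (40, 2008, Vega, 14, 22), (9, 1992, Zephyr, 36, 2)}
σ[aid > mid and bid <= 37]: keep tuples satisfying aid > mid and bid <= 37 → {(2, 1992, Zephyr, 36, 23), (26, 2007, Alpha, 9, 1), (26, 2007, Argo, 4, 1), (26, 2007, Helix, 24, 1), (26, 2007, Helix, 30, 1), (33, 1992, Zephyr, 36, 6), (9, 1992, Zephyr, 36, 2)}
σ[bid > 24]: keep tuples satisfying bid > 24 → {(26, 2007, Alpha, 9, 1), (26, 2007, Argo, 4, 1), (26, 2007, Helix, 24, 1), (26, 2007, Helix, 30, 1), (33, 1992, Zephyr, 36, 6)}
Projecting to mid, aid: {(1, 24), (1, 30), (1, 4), (1, 9), (6, 36)}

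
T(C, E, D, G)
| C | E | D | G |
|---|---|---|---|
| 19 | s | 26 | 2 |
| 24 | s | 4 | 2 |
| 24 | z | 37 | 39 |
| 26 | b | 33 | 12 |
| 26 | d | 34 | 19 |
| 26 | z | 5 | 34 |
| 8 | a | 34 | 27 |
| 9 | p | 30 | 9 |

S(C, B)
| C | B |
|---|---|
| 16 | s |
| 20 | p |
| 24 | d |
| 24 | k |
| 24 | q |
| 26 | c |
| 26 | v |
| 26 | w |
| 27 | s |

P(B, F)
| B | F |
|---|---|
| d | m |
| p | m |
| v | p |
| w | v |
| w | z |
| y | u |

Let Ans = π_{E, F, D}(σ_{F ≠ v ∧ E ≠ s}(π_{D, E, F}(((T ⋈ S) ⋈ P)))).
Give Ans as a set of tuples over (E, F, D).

{(b, p, 33), (b, z, 33), (d, p, 34), (d, z, 34), (z, m, 37), (z, p, 5), (z, z, 5)}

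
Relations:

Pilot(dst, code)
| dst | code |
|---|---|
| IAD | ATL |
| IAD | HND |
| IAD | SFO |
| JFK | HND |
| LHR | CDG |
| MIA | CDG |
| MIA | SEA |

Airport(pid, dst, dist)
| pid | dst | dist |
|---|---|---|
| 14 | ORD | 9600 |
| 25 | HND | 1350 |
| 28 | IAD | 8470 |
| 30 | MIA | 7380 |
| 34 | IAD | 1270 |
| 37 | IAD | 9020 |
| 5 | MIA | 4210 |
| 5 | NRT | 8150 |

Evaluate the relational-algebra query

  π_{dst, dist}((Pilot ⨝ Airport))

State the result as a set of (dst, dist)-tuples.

{(IAD, 1270), (IAD, 8470), (IAD, 9020), (MIA, 4210), (MIA, 7380)}

Pilot ⋈ Airport (natural join on dst): {(IAD, ATL, 28, 8470), (IAD, ATL, 34, 1270), (IAD, ATL, 37, 9020), (IAD, HND, 28, 8470), (IAD, HND, 34, 1270), (IAD, HND, 37, 9020), (IAD, SFO, 28, 8470), (IAD, SFO, 34, 1270), (IAD, SFO, 37, 9020), (MIA, CDG, 30, 7380), (MIA, CDG, 5, 4210), (MIA, SEA, 30, 7380), (MIA, SEA, 5, 4210)}
Projecting to dst, dist (8 duplicate(s) eliminated): {(IAD, 1270), (IAD, 8470), (IAD, 9020), (MIA, 4210), (MIA, 7380)}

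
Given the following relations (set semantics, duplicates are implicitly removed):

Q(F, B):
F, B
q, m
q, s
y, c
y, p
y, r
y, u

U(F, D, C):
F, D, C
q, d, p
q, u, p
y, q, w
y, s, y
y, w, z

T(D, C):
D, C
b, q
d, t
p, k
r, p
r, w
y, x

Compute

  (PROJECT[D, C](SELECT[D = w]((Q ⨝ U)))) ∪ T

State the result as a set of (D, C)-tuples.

Q ⋈ U (natural join on F): {(q, m, d, p), (q, m, u, p), (q, s, d, p), (q, s, u, p), (y, c, q, w), (y, c, s, y), (y, c, w, z), (y, p, q, w), (y, p, s, y), (y, p, w, z), (y, r, q, w), (y, r, s, y), (y, r, w, z), (y, u, q, w), (y, u, s, y), (y, u, w, z)}
Selection D = w: {(y, c, w, z), (y, p, w, z), (y, r, w, z), (y, u, w, z)}
Projecting to D, C (3 duplicate(s) eliminated): {(w, z)}
Set union of the two operands is {(b, q), (d, t), (p, k), (r, p), (r, w), (w, z), (y, x)}.

{(b, q), (d, t), (p, k), (r, p), (r, w), (w, z), (y, x)}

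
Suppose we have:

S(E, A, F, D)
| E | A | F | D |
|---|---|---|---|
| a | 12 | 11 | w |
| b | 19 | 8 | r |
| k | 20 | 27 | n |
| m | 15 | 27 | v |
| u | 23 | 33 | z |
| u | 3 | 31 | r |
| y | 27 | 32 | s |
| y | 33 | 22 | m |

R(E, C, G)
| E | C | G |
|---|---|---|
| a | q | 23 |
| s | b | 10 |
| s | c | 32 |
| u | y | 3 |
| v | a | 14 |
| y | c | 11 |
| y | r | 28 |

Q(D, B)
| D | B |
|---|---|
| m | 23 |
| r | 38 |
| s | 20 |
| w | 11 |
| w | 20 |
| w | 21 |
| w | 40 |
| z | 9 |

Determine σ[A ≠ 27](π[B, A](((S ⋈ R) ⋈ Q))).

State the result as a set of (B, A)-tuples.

Joining S and R on E yields {(a, 12, 11, w, q, 23), (u, 23, 33, z, y, 3), (u, 3, 31, r, y, 3), (y, 27, 32, s, c, 11), (y, 27, 32, s, r, 28), (y, 33, 22, m, c, 11), (y, 33, 22, m, r, 28)}.
Joining (S ⋈ R) and Q on D yields {(a, 12, 11, w, q, 23, 11), (a, 12, 11, w, q, 23, 20), (a, 12, 11, w, q, 23, 21), (a, 12, 11, w, q, 23, 40), (u, 23, 33, z, y, 3, 9), (u, 3, 31, r, y, 3, 38), (y, 27, 32, s, c, 11, 20), (y, 27, 32, s, r, 28, 20), (y, 33, 22, m, c, 11, 23), (y, 33, 22, m, r, 28, 23)}.
Keep only column(s) B, A (2 duplicate(s) eliminated): {(11, 12), (20, 12), (20, 27), (21, 12), (23, 33), (38, 3), (40, 12), (9, 23)}
Filtering on A ≠ 27 leaves {(11, 12), (20, 12), (21, 12), (23, 33), (38, 3), (40, 12), (9, 23)}.

{(11, 12), (20, 12), (21, 12), (23, 33), (38, 3), (40, 12), (9, 23)}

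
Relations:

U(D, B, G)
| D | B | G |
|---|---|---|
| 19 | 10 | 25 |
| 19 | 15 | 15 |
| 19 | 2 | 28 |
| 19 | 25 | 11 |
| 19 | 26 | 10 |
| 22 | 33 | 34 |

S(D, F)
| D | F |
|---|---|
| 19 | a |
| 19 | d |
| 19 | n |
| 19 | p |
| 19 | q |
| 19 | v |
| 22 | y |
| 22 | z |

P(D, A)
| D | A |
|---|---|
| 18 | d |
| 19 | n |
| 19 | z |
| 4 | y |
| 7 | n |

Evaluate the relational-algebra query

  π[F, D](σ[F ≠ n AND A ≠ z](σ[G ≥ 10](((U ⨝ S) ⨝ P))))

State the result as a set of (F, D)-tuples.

U ⋈ S (natural join on D): {(19, 10, 25, a), (19, 10, 25, d), (19, 10, 25, n), (19, 10, 25, p), (19, 10, 25, q), (19, 10, 25, v), (19, 15, 15, a), (19, 15, 15, d), (19, 15, 15, n), (19, 15, 15, p), (19, 15, 15, q), (19, 15, 15, v), (19, 2, 28, a), (19, 2, 28, d), (19, 2, 28, n), (19, 2, 28, p), (19, 2, 28, q), (19, 2, 28, v), (19, 25, 11, a), (19, 25, 11, d), (19, 25, 11, n), (19, 25, 11, p), (19, 25, 11, q), (19, 25, 11, v), (19, 26, 10, a), (19, 26, 10, d), (19, 26, 10, n), (19, 26, 10, p), (19, 26, 10, q), (19, 26, 10, v), (22, 33, 34, y), (22, 33, 34, z)}
(U ⨝ S) ⋈ P (natural join on D): {(19, 10, 25, a, n), (19, 10, 25, a, z), (19, 10, 25, d, n), (19, 10, 25, d, z), (19, 10, 25, n, n), (19, 10, 25, n, z), (19, 10, 25, p, n), (19, 10, 25, p, z), (19, 10, 25, q, n), (19, 10, 25, q, z), (19, 10, 25, v, n), (19, 10, 25, v, z), (19, 15, 15, a, n), (19, 15, 15, a, z), (19, 15, 15, d, n), (19, 15, 15, d, z), (19, 15, 15, n, n), (19, 15, 15, n, z), (19, 15, 15, p, n), (19, 15, 15, p, z), (19, 15, 15, q, n), (19, 15, 15, q, z), (19, 15, 15, v, n), (19, 15, 15, v, z), (19, 2, 28, a, n), (19, 2, 28, a, z), (19, 2, 28, d, n), (19, 2, 28, d, z), (19, 2, 28, n, n), (19, 2, 28, n, z), (19, 2, 28, p, n), (19, 2, 28, p, z), (19, 2, 28, q, n), (19, 2, 28, q, z), (19, 2, 28, v, n), (19, 2, 28, v, z), (19, 25, 11, a, n), (19, 25, 11, a, z), (19, 25, 11, d, n), (19, 25, 11, d, z), (19, 25, 11, n, n), (19, 25, 11, n, z), (19, 25, 11, p, n), (19, 25, 11, p, z), (19, 25, 11, q, n), (19, 25, 11, q, z), (19, 25, 11, v, n), (19, 25, 11, v, z), (19, 26, 10, a, n), (19, 26, 10, a, z), (19, 26, 10, d, n), (19, 26, 10, d, z), (19, 26, 10, n, n), (19, 26, 10, n, z), (19, 26, 10, p, n), (19, 26, 10, p, z), (19, 26, 10, q, n), (19, 26, 10, q, z), (19, 26, 10, v, n), (19, 26, 10, v, z)}
Apply σ_{G ≥ 10}; surviving tuples: {(19, 10, 25, a, n), (19, 10, 25, a, z), (19, 10, 25, d, n), (19, 10, 25, d, z), (19, 10, 25, n, n), (19, 10, 25, n, z), (19, 10, 25, p, n), (19, 10, 25, p, z), (19, 10, 25, q, n), (19, 10, 25, q, z), (19, 10, 25, v, n), (19, 10, 25, v, z), (19, 15, 15, a, n), (19, 15, 15, a, z), (19, 15, 15, d, n), (19, 15, 15, d, z), (19, 15, 15, n, n), (19, 15, 15, n, z), (19, 15, 15, p, n), (19, 15, 15, p, z), (19, 15, 15, q, n), (19, 15, 15, q, z), (19, 15, 15, v, n), (19, 15, 15, v, z), (19, 2, 28, a, n), (19, 2, 28, a, z), (19, 2, 28, d, n), (19, 2, 28, d, z), (19, 2, 28, n, n), (19, 2, 28, n, z), (19, 2, 28, p, n), (19, 2, 28, p, z), (19, 2, 28, q, n), (19, 2, 28, q, z), (19, 2, 28, v, n), (19, 2, 28, v, z), (19, 25, 11, a, n), (19, 25, 11, a, z), (19, 25, 11, d, n), (19, 25, 11, d, z), (19, 25, 11, n, n), (19, 25, 11, n, z), (19, 25, 11, p, n), (19, 25, 11, p, z), (19, 25, 11, q, n), (19, 25, 11, q, z), (19, 25, 11, v, n), (19, 25, 11, v, z), (19, 26, 10, a, n), (19, 26, 10, a, z), (19, 26, 10, d, n), (19, 26, 10, d, z), (19, 26, 10, n, n), (19, 26, 10, n, z), (19, 26, 10, p, n), (19, 26, 10, p, z), (19, 26, 10, q, n), (19, 26, 10, q, z), (19, 26, 10, v, n), (19, 26, 10, v, z)}
Apply σ_{F ≠ n AND A ≠ z}; surviving tuples: {(19, 10, 25, a, n), (19, 10, 25, d, n), (19, 10, 25, p, n), (19, 10, 25, q, n), (19, 10, 25, v, n), (19, 15, 15, a, n), (19, 15, 15, d, n), (19, 15, 15, p, n), (19, 15, 15, q, n), (19, 15, 15, v, n), (19, 2, 28, a, n), (19, 2, 28, d, n), (19, 2, 28, p, n), (19, 2, 28, q, n), (19, 2, 28, v, n), (19, 25, 11, a, n), (19, 25, 11, d, n), (19, 25, 11, p, n), (19, 25, 11, q, n), (19, 25, 11, v, n), (19, 26, 10, a, n), (19, 26, 10, d, n), (19, 26, 10, p, n), (19, 26, 10, q, n), (19, 26, 10, v, n)}
π_{F, D} gives {(a, 19), (d, 19), (p, 19), (q, 19), (v, 19)} (20 duplicate(s) eliminated).

{(a, 19), (d, 19), (p, 19), (q, 19), (v, 19)}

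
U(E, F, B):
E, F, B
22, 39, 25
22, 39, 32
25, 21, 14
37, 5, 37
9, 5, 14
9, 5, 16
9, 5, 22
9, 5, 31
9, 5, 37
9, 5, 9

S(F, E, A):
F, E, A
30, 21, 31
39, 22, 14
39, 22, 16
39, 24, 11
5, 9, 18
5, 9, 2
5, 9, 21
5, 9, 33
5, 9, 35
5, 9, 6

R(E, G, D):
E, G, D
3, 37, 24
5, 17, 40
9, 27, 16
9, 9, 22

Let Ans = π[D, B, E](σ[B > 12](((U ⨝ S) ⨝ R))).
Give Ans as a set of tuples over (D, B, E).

{(16, 14, 9), (16, 16, 9), (16, 22, 9), (16, 31, 9), (16, 37, 9), (22, 14, 9), (22, 16, 9), (22, 22, 9), (22, 31, 9), (22, 37, 9)}

U ⋈ S (natural join on E, F): {(22, 39, 25, 14), (22, 39, 25, 16), (22, 39, 32, 14), (22, 39, 32, 16), (9, 5, 14, 18), (9, 5, 14, 2), (9, 5, 14, 21), (9, 5, 14, 33), (9, 5, 14, 35), (9, 5, 14, 6), (9, 5, 16, 18), (9, 5, 16, 2), (9, 5, 16, 21), (9, 5, 16, 33), (9, 5, 16, 35), (9, 5, 16, 6), (9, 5, 22, 18), (9, 5, 22, 2), (9, 5, 22, 21), (9, 5, 22, 33), (9, 5, 22, 35), (9, 5, 22, 6), (9, 5, 31, 18), (9, 5, 31, 2), (9, 5, 31, 21), (9, 5, 31, 33), (9, 5, 31, 35), (9, 5, 31, 6), (9, 5, 37, 18), (9, 5, 37, 2), (9, 5, 37, 21), (9, 5, 37, 33), (9, 5, 37, 35), (9, 5, 37, 6), (9, 5, 9, 18), (9, 5, 9, 2), (9, 5, 9, 21), (9, 5, 9, 33), (9, 5, 9, 35), (9, 5, 9, 6)}
(U ⨝ S) ⋈ R (natural join on E): {(9, 5, 14, 18, 27, 16), (9, 5, 14, 18, 9, 22), (9, 5, 14, 2, 27, 16), (9, 5, 14, 2, 9, 22), (9, 5, 14, 21, 27, 16), (9, 5, 14, 21, 9, 22), (9, 5, 14, 33, 27, 16), (9, 5, 14, 33, 9, 22), (9, 5, 14, 35, 27, 16), (9, 5, 14, 35, 9, 22), (9, 5, 14, 6, 27, 16), (9, 5, 14, 6, 9, 22), (9, 5, 16, 18, 27, 16), (9, 5, 16, 18, 9, 22), (9, 5, 16, 2, 27, 16), (9, 5, 16, 2, 9, 22), (9, 5, 16, 21, 27, 16), (9, 5, 16, 21, 9, 22), (9, 5, 16, 33, 27, 16), (9, 5, 16, 33, 9, 22), (9, 5, 16, 35, 27, 16), (9, 5, 16, 35, 9, 22), (9, 5, 16, 6, 27, 16), (9, 5, 16, 6, 9, 22), (9, 5, 22, 18, 27, 16), (9, 5, 22, 18, 9, 22), (9, 5, 22, 2, 27, 16), (9, 5, 22, 2, 9, 22), (9, 5, 22, 21, 27, 16), (9, 5, 22, 21, 9, 22), (9, 5, 22, 33, 27, 16), (9, 5, 22, 33, 9, 22), (9, 5, 22, 35, 27, 16), (9, 5, 22, 35, 9, 22), (9, 5, 22, 6, 27, 16), (9, 5, 22, 6, 9, 22), (9, 5, 31, 18, 27, 16), (9, 5, 31, 18, 9, 22), (9, 5, 31, 2, 27, 16), (9, 5, 31, 2, 9, 22), (9, 5, 31, 21, 27, 16), (9, 5, 31, 21, 9, 22), (9, 5, 31, 33, 27, 16), (9, 5, 31, 33, 9, 22), (9, 5, 31, 35, 27, 16), (9, 5, 31, 35, 9, 22), (9, 5, 31, 6, 27, 16), (9, 5, 31, 6, 9, 22), (9, 5, 37, 18, 27, 16), (9, 5, 37, 18, 9, 22), (9, 5, 37, 2, 27, 16), (9, 5, 37, 2, 9, 22), (9, 5, 37, 21, 27, 16), (9, 5, 37, 21, 9, 22), (9, 5, 37, 33, 27, 16), (9, 5, 37, 33, 9, 22), (9, 5, 37, 35, 27, 16), (9, 5, 37, 35, 9, 22), (9, 5, 37, 6, 27, 16), (9, 5, 37, 6, 9, 22), (9, 5, 9, 18, 27, 16), (9, 5, 9, 18, 9, 22), (9, 5, 9, 2, 27, 16), (9, 5, 9, 2, 9, 22), (9, 5, 9, 21, 27, 16), (9, 5, 9, 21, 9, 22), (9, 5, 9, 33, 27, 16), (9, 5, 9, 33, 9, 22), (9, 5, 9, 35, 27, 16), (9, 5, 9, 35, 9, 22), (9, 5, 9, 6, 27, 16), (9, 5, 9, 6, 9, 22)}
Selection B > 12: {(9, 5, 14, 18, 27, 16), (9, 5, 14, 18, 9, 22), (9, 5, 14, 2, 27, 16), (9, 5, 14, 2, 9, 22), (9, 5, 14, 21, 27, 16), (9, 5, 14, 21, 9, 22), (9, 5, 14, 33, 27, 16), (9, 5, 14, 33, 9, 22), (9, 5, 14, 35, 27, 16), (9, 5, 14, 35, 9, 22), (9, 5, 14, 6, 27, 16), (9, 5, 14, 6, 9, 22), (9, 5, 16, 18, 27, 16), (9, 5, 16, 18, 9, 22), (9, 5, 16, 2, 27, 16), (9, 5, 16, 2, 9, 22), (9, 5, 16, 21, 27, 16), (9, 5, 16, 21, 9, 22), (9, 5, 16, 33, 27, 16), (9, 5, 16, 33, 9, 22), (9, 5, 16, 35, 27, 16), (9, 5, 16, 35, 9, 22), (9, 5, 16, 6, 27, 16), (9, 5, 16, 6, 9, 22), (9, 5, 22, 18, 27, 16), (9, 5, 22, 18, 9, 22), (9, 5, 22, 2, 27, 16), (9, 5, 22, 2, 9, 22), (9, 5, 22, 21, 27, 16), (9, 5, 22, 21, 9, 22), (9, 5, 22, 33, 27, 16), (9, 5, 22, 33, 9, 22), (9, 5, 22, 35, 27, 16), (9, 5, 22, 35, 9, 22), (9, 5, 22, 6, 27, 16), (9, 5, 22, 6, 9, 22), (9, 5, 31, 18, 27, 16), (9, 5, 31, 18, 9, 22), (9, 5, 31, 2, 27, 16), (9, 5, 31, 2, 9, 22), (9, 5, 31, 21, 27, 16), (9, 5, 31, 21, 9, 22), (9, 5, 31, 33, 27, 16), (9, 5, 31, 33, 9, 22), (9, 5, 31, 35, 27, 16), (9, 5, 31, 35, 9, 22), (9, 5, 31, 6, 27, 16), (9, 5, 31, 6, 9, 22), (9, 5, 37, 18, 27, 16), (9, 5, 37, 18, 9, 22), (9, 5, 37, 2, 27, 16), (9, 5, 37, 2, 9, 22), (9, 5, 37, 21, 27, 16), (9, 5, 37, 21, 9, 22), (9, 5, 37, 33, 27, 16), (9, 5, 37, 33, 9, 22), (9, 5, 37, 35, 27, 16), (9, 5, 37, 35, 9, 22), (9, 5, 37, 6, 27, 16), (9, 5, 37, 6, 9, 22)}
π_{D, B, E} gives {(16, 14, 9), (16, 16, 9), (16, 22, 9), (16, 31, 9), (16, 37, 9), (22, 14, 9), (22, 16, 9), (22, 22, 9), (22, 31, 9), (22, 37, 9)} (50 duplicate(s) eliminated).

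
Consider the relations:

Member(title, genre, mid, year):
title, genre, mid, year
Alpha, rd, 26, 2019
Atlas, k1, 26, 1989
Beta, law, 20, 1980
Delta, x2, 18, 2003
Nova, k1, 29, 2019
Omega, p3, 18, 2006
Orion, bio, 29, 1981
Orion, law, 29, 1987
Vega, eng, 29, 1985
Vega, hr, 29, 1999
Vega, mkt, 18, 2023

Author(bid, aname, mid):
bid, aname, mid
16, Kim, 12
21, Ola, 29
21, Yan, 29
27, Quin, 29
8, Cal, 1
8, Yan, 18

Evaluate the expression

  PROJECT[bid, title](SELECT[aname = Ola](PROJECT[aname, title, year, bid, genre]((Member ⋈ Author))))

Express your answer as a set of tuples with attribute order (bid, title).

{(21, Nova), (21, Orion), (21, Vega)}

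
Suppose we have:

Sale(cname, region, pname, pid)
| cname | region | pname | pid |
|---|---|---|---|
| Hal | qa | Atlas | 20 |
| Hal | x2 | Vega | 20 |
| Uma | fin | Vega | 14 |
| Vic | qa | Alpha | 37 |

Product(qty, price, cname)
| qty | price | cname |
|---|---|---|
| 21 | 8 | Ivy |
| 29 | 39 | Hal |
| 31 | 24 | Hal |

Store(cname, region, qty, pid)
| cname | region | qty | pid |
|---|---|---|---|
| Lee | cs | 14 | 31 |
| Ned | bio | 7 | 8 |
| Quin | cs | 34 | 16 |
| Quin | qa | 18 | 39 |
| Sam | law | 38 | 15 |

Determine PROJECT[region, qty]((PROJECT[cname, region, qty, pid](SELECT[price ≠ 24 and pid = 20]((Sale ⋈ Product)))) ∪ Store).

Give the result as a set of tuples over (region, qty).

Natural join on cname: {(Hal, qa, Atlas, 20, 29, 39), (Hal, qa, Atlas, 20, 31, 24), (Hal, x2, Vega, 20, 29, 39), (Hal, x2, Vega, 20, 31, 24)}
σ[price ≠ 24 and pid = 20]: keep tuples satisfying price ≠ 24 and pid = 20 → {(Hal, qa, Atlas, 20, 29, 39), (Hal, x2, Vega, 20, 29, 39)}
Keep only column(s) cname, region, qty, pid: {(Hal, qa, 29, 20), (Hal, x2, 29, 20)}
Set union of the two operands is {(Hal, qa, 29, 20), (Hal, x2, 29, 20), (Lee, cs, 14, 31), (Ned, bio, 7, 8), (Quin, cs, 34, 16), (Quin, qa, 18, 39), (Sam, law, 38, 15)}.
Keep only column(s) region, qty: {(bio, 7), (cs, 14), (cs, 34), (law, 38), (qa, 18), (qa, 29), (x2, 29)}

{(bio, 7), (cs, 14), (cs, 34), (law, 38), (qa, 18), (qa, 29), (x2, 29)}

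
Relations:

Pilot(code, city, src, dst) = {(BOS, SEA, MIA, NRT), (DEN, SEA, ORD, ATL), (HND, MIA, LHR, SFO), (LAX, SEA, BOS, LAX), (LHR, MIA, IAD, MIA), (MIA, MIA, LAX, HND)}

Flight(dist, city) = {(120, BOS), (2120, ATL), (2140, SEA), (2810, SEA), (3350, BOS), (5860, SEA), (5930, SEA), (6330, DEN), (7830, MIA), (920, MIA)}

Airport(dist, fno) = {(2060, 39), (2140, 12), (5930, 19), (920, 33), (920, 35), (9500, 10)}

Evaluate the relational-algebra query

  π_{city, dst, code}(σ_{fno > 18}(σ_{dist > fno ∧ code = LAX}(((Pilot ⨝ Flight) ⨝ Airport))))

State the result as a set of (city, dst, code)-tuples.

Natural join on city: {(BOS, SEA, MIA, NRT, 2140), (BOS, SEA, MIA, NRT, 2810), (BOS, SEA, MIA, NRT, 5860), (BOS, SEA, MIA, NRT, 5930), (DEN, SEA, ORD, ATL, 2140), (DEN, SEA, ORD, ATL, 2810), (DEN, SEA, ORD, ATL, 5860), (DEN, SEA, ORD, ATL, 5930), (HND, MIA, LHR, SFO, 7830), (HND, MIA, LHR, SFO, 920), (LAX, SEA, BOS, LAX, 2140), (LAX, SEA, BOS, LAX, 2810), (LAX, SEA, BOS, LAX, 5860), (LAX, SEA, BOS, LAX, 5930), (LHR, MIA, IAD, MIA, 7830), (LHR, MIA, IAD, MIA, 920), (MIA, MIA, LAX, HND, 7830), (MIA, MIA, LAX, HND, 920)}
Natural join on dist: {(BOS, SEA, MIA, NRT, 2140, 12), (BOS, SEA, MIA, NRT, 5930, 19), (DEN, SEA, ORD, ATL, 2140, 12), (DEN, SEA, ORD, ATL, 5930, 19), (HND, MIA, LHR, SFO, 920, 33), (HND, MIA, LHR, SFO, 920, 35), (LAX, SEA, BOS, LAX, 2140, 12), (LAX, SEA, BOS, LAX, 5930, 19), (LHR, MIA, IAD, MIA, 920, 33), (LHR, MIA, IAD, MIA, 920, 35), (MIA, MIA, LAX, HND, 920, 33), (MIA, MIA, LAX, HND, 920, 35)}
Selection dist > fno ∧ code = LAX: {(LAX, SEA, BOS, LAX, 2140, 12), (LAX, SEA, BOS, LAX, 5930, 19)}
Selection fno > 18: {(LAX, SEA, BOS, LAX, 5930, 19)}
Keep only column(s) city, dst, code: {(SEA, LAX, LAX)}

{(SEA, LAX, LAX)}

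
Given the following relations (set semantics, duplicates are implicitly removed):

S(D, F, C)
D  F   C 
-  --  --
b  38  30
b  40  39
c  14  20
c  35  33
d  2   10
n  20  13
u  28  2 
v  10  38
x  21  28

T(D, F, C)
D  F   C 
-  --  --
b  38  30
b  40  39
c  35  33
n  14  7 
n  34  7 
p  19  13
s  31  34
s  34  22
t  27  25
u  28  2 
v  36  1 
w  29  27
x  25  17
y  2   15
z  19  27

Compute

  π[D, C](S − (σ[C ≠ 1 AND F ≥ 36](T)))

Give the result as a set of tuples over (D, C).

{(c, 20), (c, 33), (d, 10), (n, 13), (u, 2), (v, 38), (x, 28)}

σ[C ≠ 1 AND F ≥ 36]: keep tuples satisfying C ≠ 1 AND F ≥ 36 → {(b, 38, 30), (b, 40, 39)}
Taking the difference: {(c, 14, 20), (c, 35, 33), (d, 2, 10), (n, 20, 13), (u, 28, 2), (v, 10, 38), (x, 21, 28)}
Projecting to D, C: {(c, 20), (c, 33), (d, 10), (n, 13), (u, 2), (v, 38), (x, 28)}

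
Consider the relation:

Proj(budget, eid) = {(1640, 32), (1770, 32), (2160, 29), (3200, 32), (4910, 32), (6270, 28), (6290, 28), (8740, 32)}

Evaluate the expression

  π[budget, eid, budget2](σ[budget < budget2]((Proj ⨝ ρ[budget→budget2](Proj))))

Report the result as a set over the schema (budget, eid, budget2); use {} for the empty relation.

{(1640, 32, 1770), (1640, 32, 3200), (1640, 32, 4910), (1640, 32, 8740), (1770, 32, 3200), (1770, 32, 4910), (1770, 32, 8740), (3200, 32, 4910), (3200, 32, 8740), (4910, 32, 8740), (6270, 28, 6290)}

ρ[budget→budget2]: schema becomes (budget2, eid); tuples unchanged.
Joining Proj and ρ[budget→budget2](Proj) on eid yields {(1640, 32, 1640), (1640, 32, 1770), (1640, 32, 3200), (1640, 32, 4910), (1640, 32, 8740), (1770, 32, 1640), (1770, 32, 1770), (1770, 32, 3200), (1770, 32, 4910), (1770, 32, 8740), (2160, 29, 2160), (3200, 32, 1640), (3200, 32, 1770), (3200, 32, 3200), (3200, 32, 4910), (3200, 32, 8740), (4910, 32, 1640), (4910, 32, 1770), (4910, 32, 3200), (4910, 32, 4910), (4910, 32, 8740), (6270, 28, 6270), (6270, 28, 6290), (6290, 28, 6270), (6290, 28, 6290), (8740, 32, 1640), (8740, 32, 1770), (8740, 32, 3200), (8740, 32, 4910), (8740, 32, 8740)}.
σ[budget < budget2]: keep tuples satisfying budget < budget2 → {(1640, 32, 1770), (1640, 32, 3200), (1640, 32, 4910), (1640, 32, 8740), (1770, 32, 3200), (1770, 32, 4910), (1770, 32, 8740), (3200, 32, 4910), (3200, 32, 8740), (4910, 32, 8740), (6270, 28, 6290)}
Keep only column(s) budget, eid, budget2: {(1640, 32, 1770), (1640, 32, 3200), (1640, 32, 4910), (1640, 32, 8740), (1770, 32, 3200), (1770, 32, 4910), (1770, 32, 8740), (3200, 32, 4910), (3200, 32, 8740), (4910, 32, 8740), (6270, 28, 6290)}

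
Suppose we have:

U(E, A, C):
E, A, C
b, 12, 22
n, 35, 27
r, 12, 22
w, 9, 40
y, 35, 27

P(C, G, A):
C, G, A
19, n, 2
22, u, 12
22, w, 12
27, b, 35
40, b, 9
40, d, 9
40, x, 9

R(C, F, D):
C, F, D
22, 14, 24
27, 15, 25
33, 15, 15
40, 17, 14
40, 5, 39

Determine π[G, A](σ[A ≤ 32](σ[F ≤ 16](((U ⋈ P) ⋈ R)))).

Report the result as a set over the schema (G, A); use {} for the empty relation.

{(b, 9), (d, 9), (u, 12), (w, 12), (x, 9)}

Natural join on A, C: {(b, 12, 22, u), (b, 12, 22, w), (n, 35, 27, b), (r, 12, 22, u), (r, 12, 22, w), (w, 9, 40, b), (w, 9, 40, d), (w, 9, 40, x), (y, 35, 27, b)}
Natural join on C: {(b, 12, 22, u, 14, 24), (b, 12, 22, w, 14, 24), (n, 35, 27, b, 15, 25), (r, 12, 22, u, 14, 24), (r, 12, 22, w, 14, 24), (w, 9, 40, b, 17, 14), (w, 9, 40, b, 5, 39), (w, 9, 40, d, 17, 14), (w, 9, 40, d, 5, 39), (w, 9, 40, x, 17, 14), (w, 9, 40, x, 5, 39), (y, 35, 27, b, 15, 25)}
Filtering on F ≤ 16 leaves {(b, 12, 22, u, 14, 24), (b, 12, 22, w, 14, 24), (n, 35, 27, b, 15, 25), (r, 12, 22, u, 14, 24), (r, 12, 22, w, 14, 24), (w, 9, 40, b, 5, 39), (w, 9, 40, d, 5, 39), (w, 9, 40, x, 5, 39), (y, 35, 27, b, 15, 25)}.
Filtering on A ≤ 32 leaves {(b, 12, 22, u, 14, 24), (b, 12, 22, w, 14, 24), (r, 12, 22, u, 14, 24), (r, 12, 22, w, 14, 24), (w, 9, 40, b, 5, 39), (w, 9, 40, d, 5, 39), (w, 9, 40, x, 5, 39)}.
π[G, A]: project onto (G, A) (2 duplicate(s) eliminated) → {(b, 9), (d, 9), (u, 12), (w, 12), (x, 9)}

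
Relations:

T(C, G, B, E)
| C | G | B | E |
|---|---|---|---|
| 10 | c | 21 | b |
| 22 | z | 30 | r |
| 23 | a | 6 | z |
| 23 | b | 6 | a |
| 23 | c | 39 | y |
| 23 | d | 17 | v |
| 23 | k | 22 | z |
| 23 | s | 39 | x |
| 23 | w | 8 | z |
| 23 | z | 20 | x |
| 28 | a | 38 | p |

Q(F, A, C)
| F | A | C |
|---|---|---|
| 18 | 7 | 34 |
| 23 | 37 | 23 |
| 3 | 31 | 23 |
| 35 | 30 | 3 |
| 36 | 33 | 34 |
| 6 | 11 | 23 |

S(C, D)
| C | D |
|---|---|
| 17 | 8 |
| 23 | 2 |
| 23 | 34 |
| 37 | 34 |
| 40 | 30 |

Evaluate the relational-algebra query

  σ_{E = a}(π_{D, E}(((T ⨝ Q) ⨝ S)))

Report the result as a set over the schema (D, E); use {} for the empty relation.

Joining T and Q on C yields {(23, a, 6, z, 23, 37), (23, a, 6, z, 3, 31), (23, a, 6, z, 6, 11), (23, b, 6, a, 23, 37), (23, b, 6, a, 3, 31), (23, b, 6, a, 6, 11), (23, c, 39, y, 23, 37), (23, c, 39, y, 3, 31), (23, c, 39, y, 6, 11), (23, d, 17, v, 23, 37), (23, d, 17, v, 3, 31), (23, d, 17, v, 6, 11), (23, k, 22, z, 23, 37), (23, k, 22, z, 3, 31), (23, k, 22, z, 6, 11), (23, s, 39, x, 23, 37), (23, s, 39, x, 3, 31), (23, s, 39, x, 6, 11), (23, w, 8, z, 23, 37), (23, w, 8, z, 3, 31), (23, w, 8, z, 6, 11), (23, z, 20, x, 23, 37), (23, z, 20, x, 3, 31), (23, z, 20, x, 6, 11)}.
Joining (T ⨝ Q) and S on C yields {(23, a, 6, z, 23, 37, 2), (23, a, 6, z, 23, 37, 34), (23, a, 6, z, 3, 31, 2), (23, a, 6, z, 3, 31, 34), (23, a, 6, z, 6, 11, 2), (23, a, 6, z, 6, 11, 34), (23, b, 6, a, 23, 37, 2), (23, b, 6, a, 23, 37, 34), (23, b, 6, a, 3, 31, 2), (23, b, 6, a, 3, 31, 34), (23, b, 6, a, 6, 11, 2), (23, b, 6, a, 6, 11, 34), (23, c, 39, y, 23, 37, 2), (23, c, 39, y, 23, 37, 34), (23, c, 39, y, 3, 31, 2), (23, c, 39, y, 3, 31, 34), (23, c, 39, y, 6, 11, 2), (23, c, 39, y, 6, 11, 34), (23, d, 17, v, 23, 37, 2), (23, d, 17, v, 23, 37, 34), (23, d, 17, v, 3, 31, 2), (23, d, 17, v, 3, 31, 34), (23, d, 17, v, 6, 11, 2), (23, d, 17, v, 6, 11, 34), (23, k, 22, z, 23, 37, 2), (23, k, 22, z, 23, 37, 34), (23, k, 22, z, 3, 31, 2), (23, k, 22, z, 3, 31, 34), (23, k, 22, z, 6, 11, 2), (23, k, 22, z, 6, 11, 34), (23, s, 39, x, 23, 37, 2), (23, s, 39, x, 23, 37, 34), (23, s, 39, x, 3, 31, 2), (23, s, 39, x, 3, 31, 34), (23, s, 39, x, 6, 11, 2), (23, s, 39, x, 6, 11, 34), (23, w, 8, z, 23, 37, 2), (23, w, 8, z, 23, 37, 34), (23, w, 8, z, 3, 31, 2), (23, w, 8, z, 3, 31, 34), (23, w, 8, z, 6, 11, 2), (23, w, 8, z, 6, 11, 34), (23, z, 20, x, 23, 37, 2), (23, z, 20, x, 23, 37, 34), (23, z, 20, x, 3, 31, 2), (23, z, 20, x, 3, 31, 34), (23, z, 20, x, 6, 11, 2), (23, z, 20, x, 6, 11, 34)}.
π_{D, E} gives {(2, a), (2, v), (2, x), (2, y), (2, z), (34, a), (34, v), (34, x), (34, y), (34, z)} (38 duplicate(s) eliminated).
σ[E = a]: keep tuples satisfying E = a → {(2, a), (34, a)}

{(2, a), (34, a)}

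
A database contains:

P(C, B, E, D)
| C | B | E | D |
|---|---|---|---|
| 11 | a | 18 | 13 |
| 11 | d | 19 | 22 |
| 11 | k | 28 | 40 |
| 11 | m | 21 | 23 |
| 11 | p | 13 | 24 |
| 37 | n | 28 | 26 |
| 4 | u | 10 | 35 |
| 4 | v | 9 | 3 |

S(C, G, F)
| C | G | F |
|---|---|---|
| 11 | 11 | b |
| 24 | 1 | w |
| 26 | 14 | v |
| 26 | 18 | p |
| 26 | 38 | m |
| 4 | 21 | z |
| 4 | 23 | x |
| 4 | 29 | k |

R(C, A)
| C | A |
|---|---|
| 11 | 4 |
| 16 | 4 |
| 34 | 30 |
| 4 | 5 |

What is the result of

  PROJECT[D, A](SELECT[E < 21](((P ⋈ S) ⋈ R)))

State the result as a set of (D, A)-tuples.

P ⋈ S (natural join on C): {(11, a, 18, 13, 11, b), (11, d, 19, 22, 11, b), (11, k, 28, 40, 11, b), (11, m, 21, 23, 11, b), (11, p, 13, 24, 11, b), (4, u, 10, 35, 21, z), (4, u, 10, 35, 23, x), (4, u, 10, 35, 29, k), (4, v, 9, 3, 21, z), (4, v, 9, 3, 23, x), (4, v, 9, 3, 29, k)}
(P ⋈ S) ⋈ R (natural join on C): {(11, a, 18, 13, 11, b, 4), (11, d, 19, 22, 11, b, 4), (11, k, 28, 40, 11, b, 4), (11, m, 21, 23, 11, b, 4), (11, p, 13, 24, 11, b, 4), (4, u, 10, 35, 21, z, 5), (4, u, 10, 35, 23, x, 5), (4, u, 10, 35, 29, k, 5), (4, v, 9, 3, 21, z, 5), (4, v, 9, 3, 23, x, 5), (4, v, 9, 3, 29, k, 5)}
σ[E < 21]: keep tuples satisfying E < 21 → {(11, a, 18, 13, 11, b, 4), (11, d, 19, 22, 11, b, 4), (11, p, 13, 24, 11, b, 4), (4, u, 10, 35, 21, z, 5), (4, u, 10, 35, 23, x, 5), (4, u, 10, 35, 29, k, 5), (4, v, 9, 3, 21, z, 5), (4, v, 9, 3, 23, x, 5), (4, v, 9, 3, 29, k, 5)}
Keep only column(s) D, A (4 duplicate(s) eliminated): {(13, 4), (22, 4), (24, 4), (3, 5), (35, 5)}

{(13, 4), (22, 4), (24, 4), (3, 5), (35, 5)}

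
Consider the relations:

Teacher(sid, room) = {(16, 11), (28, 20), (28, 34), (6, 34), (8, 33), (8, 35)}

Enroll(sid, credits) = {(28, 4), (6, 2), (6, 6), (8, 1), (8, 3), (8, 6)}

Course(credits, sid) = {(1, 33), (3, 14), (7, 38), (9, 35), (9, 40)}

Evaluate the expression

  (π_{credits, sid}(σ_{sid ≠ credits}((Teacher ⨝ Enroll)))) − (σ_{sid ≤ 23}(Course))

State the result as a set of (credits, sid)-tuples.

{(1, 8), (2, 6), (3, 8), (4, 28), (6, 8)}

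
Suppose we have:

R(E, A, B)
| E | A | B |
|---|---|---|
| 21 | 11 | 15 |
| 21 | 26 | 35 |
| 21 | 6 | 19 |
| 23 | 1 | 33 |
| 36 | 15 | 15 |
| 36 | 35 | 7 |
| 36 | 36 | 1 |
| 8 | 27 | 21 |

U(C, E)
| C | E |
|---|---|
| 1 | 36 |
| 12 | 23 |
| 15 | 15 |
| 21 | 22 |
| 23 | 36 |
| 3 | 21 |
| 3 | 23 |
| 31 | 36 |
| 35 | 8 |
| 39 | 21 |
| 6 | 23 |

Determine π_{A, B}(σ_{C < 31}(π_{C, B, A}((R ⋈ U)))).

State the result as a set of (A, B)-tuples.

Natural join on E: {(21, 11, 15, 3), (21, 11, 15, 39), (21, 26, 35, 3), (21, 26, 35, 39), (21, 6, 19, 3), (21, 6, 19, 39), (23, 1, 33, 12), (23, 1, 33, 3), (23, 1, 33, 6), (36, 15, 15, 1), (36, 15, 15, 23), (36, 15, 15, 31), (36, 35, 7, 1), (36, 35, 7, 23), (36, 35, 7, 31), (36, 36, 1, 1), (36, 36, 1, 23), (36, 36, 1, 31), (8, 27, 21, 35)}
Projecting to C, B, A: {(1, 1, 36), (1, 15, 15), (1, 7, 35), (12, 33, 1), (23, 1, 36), (23, 15, 15), (23, 7, 35), (3, 15, 11), (3, 19, 6), (3, 33, 1), (3, 35, 26), (31, 1, 36), (31, 15, 15), (31, 7, 35), (35, 21, 27), (39, 15, 11), (39, 19, 6), (39, 35, 26), (6, 33, 1)}
Apply σ_{C < 31}; surviving tuples: {(1, 1, 36), (1, 15, 15), (1, 7, 35), (12, 33, 1), (23, 1, 36), (23, 15, 15), (23, 7, 35), (3, 15, 11), (3, 19, 6), (3, 33, 1), (3, 35, 26), (6, 33, 1)}
Projecting to A, B (5 duplicate(s) eliminated): {(1, 33), (11, 15), (15, 15), (26, 35), (35, 7), (36, 1), (6, 19)}

{(1, 33), (11, 15), (15, 15), (26, 35), (35, 7), (36, 1), (6, 19)}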